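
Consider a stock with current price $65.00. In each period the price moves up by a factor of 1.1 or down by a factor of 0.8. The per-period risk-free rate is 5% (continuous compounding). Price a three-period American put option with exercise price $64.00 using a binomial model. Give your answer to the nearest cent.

Risk-neutral probability p = (e^0.05 − 0.8)/(1.1 − 0.8) = 0.2513/0.3000 = 0.8376
Terminal stock prices: S_uuu = 86.52, S_uud = 62.92, S_udd = 45.76, S_ddd = 33.28
Terminal payoffs (K − S): max(-22.52, 0) = 0, max(1.08, 0) = 1.08, max(18.24, 0) = 18.24, max(30.72, 0) = 30.72
Node uu (S = 78.65): continuation = e^(−0.05)·[0.8376·0.0000 + 0.1624·1.0800] = 0.1669; exercise value = 0.0000 ≤ continuation, so V_uu = 0.1669
Node ud (S = 57.2): continuation = e^(−0.05)·[0.8376·1.0800 + 0.1624·18.2400] = 3.6787; exercise value = 6.8000 > continuation, so V_ud = 6.8000 (exercise)
Node dd (S = 41.6): continuation = e^(−0.05)·[0.8376·18.2400 + 0.1624·30.7200] = 19.2787; exercise value = 22.4000 > continuation, so V_dd = 22.4000 (exercise)
Node u (S = 71.5): continuation = e^(−0.05)·[0.8376·0.1669 + 0.1624·6.8000] = 1.1836; exercise value = 0.0000 ≤ continuation, so V_u = 1.1836
Node d (S = 52): continuation = e^(−0.05)·[0.8376·6.8000 + 0.1624·22.4000] = 8.8787; exercise value = 12.0000 > continuation, so V_d = 12.0000 (exercise)
Node 0 (S = 65): continuation = e^(−0.05)·[0.8376·1.1836 + 0.1624·12.0000] = 2.7971; exercise value = 0.0000 ≤ continuation, so V_0 = 2.7971

$2.80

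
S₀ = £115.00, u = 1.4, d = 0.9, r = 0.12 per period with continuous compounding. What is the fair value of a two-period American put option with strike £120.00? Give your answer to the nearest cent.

£7.98

Risk-neutral probability p = (e^0.12 − 0.9)/(1.4 − 0.9) = 0.2275/0.5000 = 0.4550
Terminal stock prices: S_uu = 225.4, S_ud = 144.9, S_dd = 93.15
Terminal payoffs (K − S): max(-105.4, 0) = 0, max(-24.9, 0) = 0, max(26.85, 0) = 26.85
Node u (S = 161): continuation = e^(−0.12)·[0.4550·0.0000 + 0.5450·0.0000] = 0.0000; exercise value = 0.0000 ≤ continuation, so V_u = 0.0000
Node d (S = 103.5): continuation = e^(−0.12)·[0.4550·0.0000 + 0.5450·26.8500] = 12.9787; exercise value = 16.5000 > continuation, so V_d = 16.5000 (exercise)
Node 0 (S = 115): continuation = e^(−0.12)·[0.4550·0.0000 + 0.5450·16.5000] = 7.9757; exercise value = 5.0000 ≤ continuation, so V_0 = 7.9757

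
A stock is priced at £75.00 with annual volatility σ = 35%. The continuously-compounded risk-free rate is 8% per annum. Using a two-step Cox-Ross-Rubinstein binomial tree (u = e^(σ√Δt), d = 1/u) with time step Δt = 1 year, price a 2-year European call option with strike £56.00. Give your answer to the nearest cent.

CRR parameters: u = e^(σ√Δt) = e^(0.35·√1) = 1.4191, d = 1/u = 0.7047
Per-period rate: rΔt = 0.08·1 = 0.08, so R = e^0.08 = 1.0833
Risk-neutral probability p = (e^0.08 − 0.7047)/(1.4191 − 0.7047) = 0.3786/0.7144 = 0.5300
Terminal stock prices: S_uu = 151, S_ud = 75, S_dd = 37.24
Terminal payoffs (S − K): max(95.03, 0) = 95.03, max(19, 0) = 19, max(-18.76, 0) = 0
Node u (S = 106.4): V_u = e^(−0.08)·[0.5300·95.0315 + 0.4700·19.0000] = 54.7356
Node d (S = 52.85): V_d = e^(−0.08)·[0.5300·19.0000 + 0.4700·0.0000] = 9.2952
Node 0 (S = 75): V_0 = e^(−0.08)·[0.5300·54.7356 + 0.4700·9.2952] = 30.8110

£30.81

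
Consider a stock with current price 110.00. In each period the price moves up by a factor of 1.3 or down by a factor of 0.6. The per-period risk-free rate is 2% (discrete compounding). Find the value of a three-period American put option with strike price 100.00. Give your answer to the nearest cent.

Risk-neutral probability p = (1 + 0.02 − 0.6)/(1.3 − 0.6) = 0.4200/0.7000 = 0.6000
Terminal stock prices: S_uuu = 241.7, S_uud = 111.5, S_udd = 51.48, S_ddd = 23.76
Terminal payoffs (K − S): max(-141.7, 0) = 0, max(-11.54, 0) = 0, max(48.52, 0) = 48.52, max(76.24, 0) = 76.24
Node uu (S = 185.9): continuation = 1/1.02·[0.6000·0.0000 + 0.4000·0.0000] = 0.0000; exercise value = 0.0000 ≤ continuation, so V_uu = 0.0000
Node ud (S = 85.8): continuation = 1/1.02·[0.6000·0.0000 + 0.4000·48.5200] = 19.0275; exercise value = 14.2000 ≤ continuation, so V_ud = 19.0275
Node dd (S = 39.6): continuation = 1/1.02·[0.6000·48.5200 + 0.4000·76.2400] = 58.4392; exercise value = 60.4000 > continuation, so V_dd = 60.4000 (exercise)
Node u (S = 143): continuation = 1/1.02·[0.6000·0.0000 + 0.4000·19.0275] = 7.4617; exercise value = 0.0000 ≤ continuation, so V_u = 7.4617
Node d (S = 66): continuation = 1/1.02·[0.6000·19.0275 + 0.4000·60.4000] = 34.8789; exercise value = 34.0000 ≤ continuation, so V_d = 34.8789
Node 0 (S = 110): continuation = 1/1.02·[0.6000·7.4617 + 0.4000·34.8789] = 18.0673; exercise value = 0.0000 ≤ continuation, so V_0 = 18.0673

18.07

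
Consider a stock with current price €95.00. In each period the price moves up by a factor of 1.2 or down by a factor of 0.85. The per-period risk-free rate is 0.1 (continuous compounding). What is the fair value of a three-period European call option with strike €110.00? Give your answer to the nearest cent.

€17.56

Risk-neutral probability p = (e^0.1 − 0.85)/(1.2 − 0.85) = 0.2552/0.3500 = 0.7291
Terminal stock prices: S_uuu = 164.2, S_uud = 116.3, S_udd = 82.36, S_ddd = 58.34
Terminal payoffs (S − K): max(54.16, 0) = 54.16, max(6.28, 0) = 6.28, max(-27.64, 0) = 0, max(-51.66, 0) = 0
Node uu (S = 136.8): V_uu = e^(−0.1)·[0.7291·54.1600 + 0.2709·6.2800] = 37.2679
Node ud (S = 96.9): V_ud = e^(−0.1)·[0.7291·6.2800 + 0.2709·0.0000] = 4.1428
Node dd (S = 68.64): V_dd = e^(−0.1)·[0.7291·0.0000 + 0.2709·0.0000] = 0.0000
Node u (S = 114): V_u = e^(−0.1)·[0.7291·37.2679 + 0.2709·4.1428] = 25.6005
Node d (S = 80.75): V_d = e^(−0.1)·[0.7291·4.1428 + 0.2709·0.0000] = 2.7329
Node 0 (S = 95): V_0 = e^(−0.1)·[0.7291·25.6005 + 0.2709·2.7329] = 17.5582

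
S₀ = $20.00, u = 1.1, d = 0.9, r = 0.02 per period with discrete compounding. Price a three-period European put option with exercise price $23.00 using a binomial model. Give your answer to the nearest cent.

$2.41

Risk-neutral probability p = (1 + 0.02 − 0.9)/(1.1 − 0.9) = 0.1200/0.2000 = 0.6000
Terminal stock prices: S_uuu = 26.62, S_uud = 21.78, S_udd = 17.82, S_ddd = 14.58
Terminal payoffs (K − S): max(-3.62, 0) = 0, max(1.22, 0) = 1.22, max(5.18, 0) = 5.18, max(8.42, 0) = 8.42
Node uu (S = 24.2): V_uu = 1/1.02·[0.6000·0.0000 + 0.4000·1.2200] = 0.4784
Node ud (S = 19.8): V_ud = 1/1.02·[0.6000·1.2200 + 0.4000·5.1800] = 2.7490
Node dd (S = 16.2): V_dd = 1/1.02·[0.6000·5.1800 + 0.4000·8.4200] = 6.3490
Node u (S = 22): V_u = 1/1.02·[0.6000·0.4784 + 0.4000·2.7490] = 1.3595
Node d (S = 18): V_d = 1/1.02·[0.6000·2.7490 + 0.4000·6.3490] = 4.1069
Node 0 (S = 20): V_0 = 1/1.02·[0.6000·1.3595 + 0.4000·4.1069] = 2.4102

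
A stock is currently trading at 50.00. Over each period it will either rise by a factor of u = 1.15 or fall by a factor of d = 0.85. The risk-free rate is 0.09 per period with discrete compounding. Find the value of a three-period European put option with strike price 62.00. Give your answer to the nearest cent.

Risk-neutral probability p = (1 + 0.09 − 0.85)/(1.15 − 0.85) = 0.2400/0.3000 = 0.8000
Terminal stock prices: S_uuu = 76.04, S_uud = 56.21, S_udd = 41.54, S_ddd = 30.71
Terminal payoffs (K − S): max(-14.04, 0) = 0, max(5.794, 0) = 5.794, max(20.46, 0) = 20.46, max(31.29, 0) = 31.29
Node uu (S = 66.12): V_uu = 1/1.09·[0.8000·0.0000 + 0.2000·5.7938] = 1.0631
Node ud (S = 48.87): V_ud = 1/1.09·[0.8000·5.7938 + 0.2000·20.4563] = 8.0057
Node dd (S = 36.12): V_dd = 1/1.09·[0.8000·20.4563 + 0.2000·31.2938] = 20.7557
Node u (S = 57.5): V_u = 1/1.09·[0.8000·1.0631 + 0.2000·8.0057] = 2.2492
Node d (S = 42.5): V_d = 1/1.09·[0.8000·8.0057 + 0.2000·20.7557] = 9.6842
Node 0 (S = 50): V_0 = 1/1.09·[0.8000·2.2492 + 0.2000·9.6842] = 3.4277

3.43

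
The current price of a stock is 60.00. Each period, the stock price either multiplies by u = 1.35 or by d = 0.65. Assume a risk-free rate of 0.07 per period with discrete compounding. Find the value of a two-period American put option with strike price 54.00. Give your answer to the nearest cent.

5.89

Risk-neutral probability p = (1 + 0.07 − 0.65)/(1.35 − 0.65) = 0.4200/0.7000 = 0.6000
Terminal stock prices: S_uu = 109.4, S_ud = 52.65, S_dd = 25.35
Terminal payoffs (K − S): max(-55.35, 0) = 0, max(1.35, 0) = 1.35, max(28.65, 0) = 28.65
Node u (S = 81): continuation = 1/1.07·[0.6000·0.0000 + 0.4000·1.3500] = 0.5047; exercise value = 0.0000 ≤ continuation, so V_u = 0.5047
Node d (S = 39): continuation = 1/1.07·[0.6000·1.3500 + 0.4000·28.6500] = 11.4673; exercise value = 15.0000 > continuation, so V_d = 15.0000 (exercise)
Node 0 (S = 60): continuation = 1/1.07·[0.6000·0.5047 + 0.4000·15.0000] = 5.8905; exercise value = 0.0000 ≤ continuation, so V_0 = 5.8905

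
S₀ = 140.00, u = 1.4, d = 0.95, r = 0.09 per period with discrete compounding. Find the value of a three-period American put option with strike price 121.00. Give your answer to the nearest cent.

0.24

Risk-neutral probability p = (1 + 0.09 − 0.95)/(1.4 − 0.95) = 0.1400/0.4500 = 0.3111
Terminal stock prices: S_uuu = 384.2, S_uud = 260.7, S_udd = 176.9, S_ddd = 120
Terminal payoffs (K − S): max(-263.2, 0) = 0, max(-139.7, 0) = 0, max(-55.89, 0) = 0, max(0.9675, 0) = 0.9675
Node uu (S = 274.4): continuation = 1/1.09·[0.3111·0.0000 + 0.6889·0.0000] = 0.0000; exercise value = 0.0000 ≤ continuation, so V_uu = 0.0000
Node ud (S = 186.2): continuation = 1/1.09·[0.3111·0.0000 + 0.6889·0.0000] = 0.0000; exercise value = 0.0000 ≤ continuation, so V_ud = 0.0000
Node dd (S = 126.3): continuation = 1/1.09·[0.3111·0.0000 + 0.6889·0.9675] = 0.6115; exercise value = 0.0000 ≤ continuation, so V_dd = 0.6115
Node u (S = 196): continuation = 1/1.09·[0.3111·0.0000 + 0.6889·0.0000] = 0.0000; exercise value = 0.0000 ≤ continuation, so V_u = 0.0000
Node d (S = 133): continuation = 1/1.09·[0.3111·0.0000 + 0.6889·0.6115] = 0.3865; exercise value = 0.0000 ≤ continuation, so V_d = 0.3865
Node 0 (S = 140): continuation = 1/1.09·[0.3111·0.0000 + 0.6889·0.3865] = 0.2442; exercise value = 0.0000 ≤ continuation, so V_0 = 0.2442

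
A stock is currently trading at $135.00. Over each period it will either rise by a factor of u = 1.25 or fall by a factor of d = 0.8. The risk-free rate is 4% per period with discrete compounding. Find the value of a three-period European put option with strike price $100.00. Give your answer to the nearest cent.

$2.79

Risk-neutral probability p = (1 + 0.04 − 0.8)/(1.25 − 0.8) = 0.2400/0.4500 = 0.5333
Terminal stock prices: S_uuu = 263.7, S_uud = 168.8, S_udd = 108, S_ddd = 69.12
Terminal payoffs (K − S): max(-163.7, 0) = 0, max(-68.75, 0) = 0, max(-8, 0) = 0, max(30.88, 0) = 30.88
Node uu (S = 210.9): V_uu = 1/1.04·[0.5333·0.0000 + 0.4667·0.0000] = 0.0000
Node ud (S = 135): V_ud = 1/1.04·[0.5333·0.0000 + 0.4667·0.0000] = 0.0000
Node dd (S = 86.4): V_dd = 1/1.04·[0.5333·0.0000 + 0.4667·30.8800] = 13.8564
Node u (S = 168.8): V_u = 1/1.04·[0.5333·0.0000 + 0.4667·0.0000] = 0.0000
Node d (S = 108): V_d = 1/1.04·[0.5333·0.0000 + 0.4667·13.8564] = 6.2176
Node 0 (S = 135): V_0 = 1/1.04·[0.5333·0.0000 + 0.4667·6.2176] = 2.7900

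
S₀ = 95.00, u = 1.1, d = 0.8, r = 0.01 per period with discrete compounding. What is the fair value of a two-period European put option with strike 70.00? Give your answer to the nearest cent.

0.81

Risk-neutral probability p = (1 + 0.01 − 0.8)/(1.1 − 0.8) = 0.2100/0.3000 = 0.7000
Terminal stock prices: S_uu = 115, S_ud = 83.6, S_dd = 60.8
Terminal payoffs (K − S): max(-44.95, 0) = 0, max(-13.6, 0) = 0, max(9.2, 0) = 9.2
Node u (S = 104.5): V_u = 1/1.01·[0.7000·0.0000 + 0.3000·0.0000] = 0.0000
Node d (S = 76): V_d = 1/1.01·[0.7000·0.0000 + 0.3000·9.2000] = 2.7327
Node 0 (S = 95): V_0 = 1/1.01·[0.7000·0.0000 + 0.3000·2.7327] = 0.8117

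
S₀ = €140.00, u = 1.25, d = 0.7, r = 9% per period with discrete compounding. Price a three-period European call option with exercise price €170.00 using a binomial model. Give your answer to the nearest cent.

Risk-neutral probability p = (1 + 0.09 − 0.7)/(1.25 − 0.7) = 0.3900/0.5500 = 0.7091
Terminal stock prices: S_uuu = 273.4, S_uud = 153.1, S_udd = 85.75, S_ddd = 48.02
Terminal payoffs (S − K): max(103.4, 0) = 103.4, max(-16.88, 0) = 0, max(-84.25, 0) = 0, max(-122, 0) = 0
Node uu (S = 218.8): V_uu = 1/1.09·[0.7091·103.4375 + 0.2909·0.0000] = 67.2905
Node ud (S = 122.5): V_ud = 1/1.09·[0.7091·0.0000 + 0.2909·0.0000] = 0.0000
Node dd (S = 68.6): V_dd = 1/1.09·[0.7091·0.0000 + 0.2909·0.0000] = 0.0000
Node u (S = 175): V_u = 1/1.09·[0.7091·67.2905 + 0.2909·0.0000] = 43.7753
Node d (S = 98): V_d = 1/1.09·[0.7091·0.0000 + 0.2909·0.0000] = 0.0000
Node 0 (S = 140): V_0 = 1/1.09·[0.7091·43.7753 + 0.2909·0.0000] = 28.4777

€28.48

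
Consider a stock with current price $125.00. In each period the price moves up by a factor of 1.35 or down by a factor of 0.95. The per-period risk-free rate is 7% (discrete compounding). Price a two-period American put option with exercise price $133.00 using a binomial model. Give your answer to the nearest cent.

$9.32

Risk-neutral probability p = (1 + 0.07 − 0.95)/(1.35 − 0.95) = 0.1200/0.4000 = 0.3000
Terminal stock prices: S_uu = 227.8, S_ud = 160.3, S_dd = 112.8
Terminal payoffs (K − S): max(-94.81, 0) = 0, max(-27.31, 0) = 0, max(20.19, 0) = 20.19
Node u (S = 168.8): continuation = 1/1.07·[0.3000·0.0000 + 0.7000·0.0000] = 0.0000; exercise value = 0.0000 ≤ continuation, so V_u = 0.0000
Node d (S = 118.8): continuation = 1/1.07·[0.3000·0.0000 + 0.7000·20.1875] = 13.2068; exercise value = 14.2500 > continuation, so V_d = 14.2500 (exercise)
Node 0 (S = 125): continuation = 1/1.07·[0.3000·0.0000 + 0.7000·14.2500] = 9.3224; exercise value = 8.0000 ≤ continuation, so V_0 = 9.3224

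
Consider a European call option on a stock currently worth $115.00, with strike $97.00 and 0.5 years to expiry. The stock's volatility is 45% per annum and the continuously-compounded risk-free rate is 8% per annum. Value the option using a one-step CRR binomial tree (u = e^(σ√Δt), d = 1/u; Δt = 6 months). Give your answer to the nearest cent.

CRR parameters: u = e^(σ√Δt) = e^(0.45·√0.5) = 1.3746, d = 1/u = 0.7275
Per-period rate: rΔt = 0.08·0.5 = 0.04, so R = e^0.04 = 1.0408
Risk-neutral probability p = (e^0.04 − 0.7275)/(1.3746 − 0.7275) = 0.3134/0.6472 = 0.4842
Terminal stock prices: S_u = 158.1, S_d = 83.66
Terminal payoffs (S − K): max(61.08, 0) = 61.08, max(-13.34, 0) = 0
Node 0 (S = 115): V_0 = e^(−0.04)·[0.4842·61.0846 + 0.5158·0.0000] = 28.4159

$28.42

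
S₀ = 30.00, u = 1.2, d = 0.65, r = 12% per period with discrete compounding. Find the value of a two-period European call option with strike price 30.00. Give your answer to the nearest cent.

7.68

Risk-neutral probability p = (1 + 0.12 − 0.65)/(1.2 − 0.65) = 0.4700/0.5500 = 0.8545
Terminal stock prices: S_uu = 43.2, S_ud = 23.4, S_dd = 12.68
Terminal payoffs (S − K): max(13.2, 0) = 13.2, max(-6.6, 0) = 0, max(-17.32, 0) = 0
Node u (S = 36): V_u = 1/1.12·[0.8545·13.2000 + 0.1455·0.0000] = 10.0714
Node d (S = 19.5): V_d = 1/1.12·[0.8545·0.0000 + 0.1455·0.0000] = 0.0000
Node 0 (S = 30): V_0 = 1/1.12·[0.8545·10.0714 + 0.1455·0.0000] = 7.6844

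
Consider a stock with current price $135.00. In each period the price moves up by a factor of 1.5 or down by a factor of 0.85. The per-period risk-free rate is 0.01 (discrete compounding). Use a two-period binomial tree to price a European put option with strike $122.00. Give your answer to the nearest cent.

$13.63

Risk-neutral probability p = (1 + 0.01 − 0.85)/(1.5 − 0.85) = 0.1600/0.6500 = 0.2462
Terminal stock prices: S_uu = 303.8, S_ud = 172.1, S_dd = 97.54
Terminal payoffs (K − S): max(-181.8, 0) = 0, max(-50.12, 0) = 0, max(24.46, 0) = 24.46
Node u (S = 202.5): V_u = 1/1.01·[0.2462·0.0000 + 0.7538·0.0000] = 0.0000
Node d (S = 114.8): V_d = 1/1.01·[0.2462·0.0000 + 0.7538·24.4625] = 18.2584
Node 0 (S = 135): V_0 = 1/1.01·[0.2462·0.0000 + 0.7538·18.2584] = 13.6277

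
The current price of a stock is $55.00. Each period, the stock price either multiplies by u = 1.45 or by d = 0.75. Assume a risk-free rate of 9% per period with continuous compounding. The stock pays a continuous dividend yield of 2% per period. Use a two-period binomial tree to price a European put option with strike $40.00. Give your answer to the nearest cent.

Per-period risk-free factor R = e^0.09 = 1.0942; dividend-adjusted growth = e^(0.09−0.02) = 1.0725.
Risk-neutral probability p = (1.0725 − 0.75)/(1.45 − 0.75) = 0.3225/0.7000 = 0.4607
Terminal stock prices: S_uu = 115.6, S_ud = 59.81, S_dd = 30.94
Terminal payoffs (K − S): max(-75.64, 0) = 0, max(-19.81, 0) = 0, max(9.062, 0) = 9.062
Node u (S = 79.75): V_u = e^(−0.09)·[0.4607·0.0000 + 0.5393·0.0000] = 0.0000
Node d (S = 41.25): V_d = e^(−0.09)·[0.4607·0.0000 + 0.5393·9.0625] = 4.4665
Node 0 (S = 55): V_0 = e^(−0.09)·[0.4607·0.0000 + 0.5393·4.4665] = 2.2014

$2.20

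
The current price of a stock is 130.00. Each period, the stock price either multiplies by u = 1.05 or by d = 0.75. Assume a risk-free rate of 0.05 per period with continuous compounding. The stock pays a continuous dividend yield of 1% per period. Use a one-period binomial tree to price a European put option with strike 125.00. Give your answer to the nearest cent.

Per-period risk-free factor R = e^0.05 = 1.0513; dividend-adjusted growth = e^(0.05−0.01) = 1.0408.
Risk-neutral probability p = (1.0408 − 0.75)/(1.05 − 0.75) = 0.2908/0.3000 = 0.9694
Terminal stock prices: S_u = 136.5, S_d = 97.5
Terminal payoffs (K − S): max(-11.5, 0) = 0, max(27.5, 0) = 27.5
Node 0 (S = 130): V_0 = e^(−0.05)·[0.9694·0.0000 + 0.0306·27.5000] = 0.8013

0.80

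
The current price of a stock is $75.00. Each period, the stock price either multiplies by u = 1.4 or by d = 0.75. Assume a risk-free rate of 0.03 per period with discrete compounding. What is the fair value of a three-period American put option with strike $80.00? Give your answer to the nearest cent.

$16.90

Risk-neutral probability p = (1 + 0.03 − 0.75)/(1.4 − 0.75) = 0.2800/0.6500 = 0.4308
Terminal stock prices: S_uuu = 205.8, S_uud = 110.2, S_udd = 59.06, S_ddd = 31.64
Terminal payoffs (K − S): max(-125.8, 0) = 0, max(-30.25, 0) = 0, max(20.94, 0) = 20.94, max(48.36, 0) = 48.36
Node uu (S = 147): continuation = 1/1.03·[0.4308·0.0000 + 0.5692·0.0000] = 0.0000; exercise value = 0.0000 ≤ continuation, so V_uu = 0.0000
Node ud (S = 78.75): continuation = 1/1.03·[0.4308·0.0000 + 0.5692·20.9375] = 11.5711; exercise value = 1.2500 ≤ continuation, so V_ud = 11.5711
Node dd (S = 42.19): continuation = 1/1.03·[0.4308·20.9375 + 0.5692·48.3594] = 35.4824; exercise value = 37.8125 > continuation, so V_dd = 37.8125 (exercise)
Node u (S = 105): continuation = 1/1.03·[0.4308·0.0000 + 0.5692·11.5711] = 6.3948; exercise value = 0.0000 ≤ continuation, so V_u = 6.3948
Node d (S = 56.25): continuation = 1/1.03·[0.4308·11.5711 + 0.5692·37.8125] = 25.7364; exercise value = 23.7500 ≤ continuation, so V_d = 25.7364
Node 0 (S = 75): continuation = 1/1.03·[0.4308·6.3948 + 0.5692·25.7364] = 16.8977; exercise value = 5.0000 ≤ continuation, so V_0 = 16.8977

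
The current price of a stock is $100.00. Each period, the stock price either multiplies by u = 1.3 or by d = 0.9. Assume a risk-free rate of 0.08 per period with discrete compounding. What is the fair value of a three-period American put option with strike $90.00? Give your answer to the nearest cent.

Risk-neutral probability p = (1 + 0.08 − 0.9)/(1.3 − 0.9) = 0.1800/0.4000 = 0.4500
Terminal stock prices: S_uuu = 219.7, S_uud = 152.1, S_udd = 105.3, S_ddd = 72.9
Terminal payoffs (K − S): max(-129.7, 0) = 0, max(-62.1, 0) = 0, max(-15.3, 0) = 0, max(17.1, 0) = 17.1
Node uu (S = 169): continuation = 1/1.08·[0.4500·0.0000 + 0.5500·0.0000] = 0.0000; exercise value = 0.0000 ≤ continuation, so V_uu = 0.0000
Node ud (S = 117): continuation = 1/1.08·[0.4500·0.0000 + 0.5500·0.0000] = 0.0000; exercise value = 0.0000 ≤ continuation, so V_ud = 0.0000
Node dd (S = 81): continuation = 1/1.08·[0.4500·0.0000 + 0.5500·17.1000] = 8.7083; exercise value = 9.0000 > continuation, so V_dd = 9.0000 (exercise)
Node u (S = 130): continuation = 1/1.08·[0.4500·0.0000 + 0.5500·0.0000] = 0.0000; exercise value = 0.0000 ≤ continuation, so V_u = 0.0000
Node d (S = 90): continuation = 1/1.08·[0.4500·0.0000 + 0.5500·9.0000] = 4.5833; exercise value = 0.0000 ≤ continuation, so V_d = 4.5833
Node 0 (S = 100): continuation = 1/1.08·[0.4500·0.0000 + 0.5500·4.5833] = 2.3341; exercise value = 0.0000 ≤ continuation, so V_0 = 2.3341

$2.33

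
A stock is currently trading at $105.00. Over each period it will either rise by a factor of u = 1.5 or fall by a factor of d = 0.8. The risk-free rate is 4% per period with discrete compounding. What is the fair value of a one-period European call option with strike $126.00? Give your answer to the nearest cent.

Risk-neutral probability p = (1 + 0.04 − 0.8)/(1.5 − 0.8) = 0.2400/0.7000 = 0.3429
Terminal stock prices: S_u = 157.5, S_d = 84
Terminal payoffs (S − K): max(31.5, 0) = 31.5, max(-42, 0) = 0
Node 0 (S = 105): V_0 = 1/1.04·[0.3429·31.5000 + 0.6571·0.0000] = 10.3846

$10.38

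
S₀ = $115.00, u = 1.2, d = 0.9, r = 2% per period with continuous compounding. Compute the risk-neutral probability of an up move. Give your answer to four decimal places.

Risk-neutral probability p = (e^0.02 − 0.9)/(1.2 − 0.9) = 0.1202/0.3000 = 0.4007

p = 0.4007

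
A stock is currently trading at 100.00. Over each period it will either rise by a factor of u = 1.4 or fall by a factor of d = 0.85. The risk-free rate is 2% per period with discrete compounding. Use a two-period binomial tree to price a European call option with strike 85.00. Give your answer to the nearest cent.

24.15

Risk-neutral probability p = (1 + 0.02 − 0.85)/(1.4 − 0.85) = 0.1700/0.5500 = 0.3091
Terminal stock prices: S_uu = 196, S_ud = 119, S_dd = 72.25
Terminal payoffs (S − K): max(111, 0) = 111, max(34, 0) = 34, max(-12.75, 0) = 0
Node u (S = 140): V_u = 1/1.02·[0.3091·111.0000 + 0.6909·34.0000] = 56.6667
Node d (S = 85): V_d = 1/1.02·[0.3091·34.0000 + 0.6909·0.0000] = 10.3030
Node 0 (S = 100): V_0 = 1/1.02·[0.3091·56.6667 + 0.6909·10.3030] = 24.1506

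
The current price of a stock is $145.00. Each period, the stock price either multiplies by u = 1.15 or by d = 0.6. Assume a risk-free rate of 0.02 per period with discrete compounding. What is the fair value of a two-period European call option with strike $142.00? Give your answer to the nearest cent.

Risk-neutral probability p = (1 + 0.02 − 0.6)/(1.15 − 0.6) = 0.4200/0.5500 = 0.7636
Terminal stock prices: S_uu = 191.8, S_ud = 100, S_dd = 52.2
Terminal payoffs (S − K): max(49.76, 0) = 49.76, max(-41.95, 0) = 0, max(-89.8, 0) = 0
Node u (S = 166.8): V_u = 1/1.02·[0.7636·49.7625 + 0.2364·0.0000] = 37.2553
Node d (S = 87): V_d = 1/1.02·[0.7636·0.0000 + 0.2364·0.0000] = 0.0000
Node 0 (S = 145): V_0 = 1/1.02·[0.7636·37.2553 + 0.2364·0.0000] = 27.8917

$27.89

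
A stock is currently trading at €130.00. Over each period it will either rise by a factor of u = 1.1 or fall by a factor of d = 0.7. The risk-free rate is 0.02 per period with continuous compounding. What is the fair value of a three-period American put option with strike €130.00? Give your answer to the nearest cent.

Risk-neutral probability p = (e^0.02 − 0.7)/(1.1 − 0.7) = 0.3202/0.4000 = 0.8005
Terminal stock prices: S_uuu = 173, S_uud = 110.1, S_udd = 70.07, S_ddd = 44.59
Terminal payoffs (K − S): max(-43.03, 0) = 0, max(19.89, 0) = 19.89, max(59.93, 0) = 59.93, max(85.41, 0) = 85.41
Node uu (S = 157.3): continuation = e^(−0.02)·[0.8005·0.0000 + 0.1995·19.8900] = 3.8894; exercise value = 0.0000 ≤ continuation, so V_uu = 3.8894
Node ud (S = 100.1): continuation = e^(−0.02)·[0.8005·19.8900 + 0.1995·59.9300] = 27.3258; exercise value = 29.9000 > continuation, so V_ud = 29.9000 (exercise)
Node dd (S = 63.7): continuation = e^(−0.02)·[0.8005·59.9300 + 0.1995·85.4100] = 63.7258; exercise value = 66.3000 > continuation, so V_dd = 66.3000 (exercise)
Node u (S = 143): continuation = e^(−0.02)·[0.8005·3.8894 + 0.1995·29.9000] = 8.8987; exercise value = 0.0000 ≤ continuation, so V_u = 8.8987
Node d (S = 91): continuation = e^(−0.02)·[0.8005·29.9000 + 0.1995·66.3000] = 36.4258; exercise value = 39.0000 > continuation, so V_d = 39.0000 (exercise)
Node 0 (S = 130): continuation = e^(−0.02)·[0.8005·8.8987 + 0.1995·39.0000] = 14.6087; exercise value = 0.0000 ≤ continuation, so V_0 = 14.6087

€14.61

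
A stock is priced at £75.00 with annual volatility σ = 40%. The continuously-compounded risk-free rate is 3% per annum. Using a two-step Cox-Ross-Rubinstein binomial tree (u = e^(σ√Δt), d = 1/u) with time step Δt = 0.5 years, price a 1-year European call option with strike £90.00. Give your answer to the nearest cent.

£8.49

CRR parameters: u = e^(σ√Δt) = e^(0.4·√0.5) = 1.3269, d = 1/u = 0.7536
Per-period rate: rΔt = 0.03·0.5 = 0.015, so R = e^0.015 = 1.0151
Risk-neutral probability p = (e^0.015 − 0.7536)/(1.3269 − 0.7536) = 0.2615/0.5733 = 0.4561
Terminal stock prices: S_uu = 132, S_ud = 75, S_dd = 42.6
Terminal payoffs (S − K): max(42.05, 0) = 42.05, max(-15, 0) = 0, max(-47.4, 0) = 0
Node u (S = 99.52): V_u = e^(−0.015)·[0.4561·42.0491 + 0.5439·0.0000] = 18.8939
Node d (S = 56.52): V_d = e^(−0.015)·[0.4561·0.0000 + 0.5439·0.0000] = 0.0000
Node 0 (S = 75): V_0 = e^(−0.015)·[0.4561·18.8939 + 0.5439·0.0000] = 8.4896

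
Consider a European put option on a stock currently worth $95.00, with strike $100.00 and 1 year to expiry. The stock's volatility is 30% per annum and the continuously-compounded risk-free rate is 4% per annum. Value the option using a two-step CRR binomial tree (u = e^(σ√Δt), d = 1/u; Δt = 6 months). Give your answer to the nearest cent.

CRR parameters: u = e^(σ√Δt) = e^(0.3·√0.5) = 1.2363, d = 1/u = 0.8089
Per-period rate: rΔt = 0.04·0.5 = 0.02, so R = e^0.02 = 1.0202
Risk-neutral probability p = (e^0.02 − 0.8089)/(1.2363 − 0.8089) = 0.2113/0.4275 = 0.4944
Terminal stock prices: S_uu = 145.2, S_ud = 95, S_dd = 62.15
Terminal payoffs (K − S): max(-45.2, 0) = 0, max(5, 0) = 5, max(37.85, 0) = 37.85
Node u (S = 117.4): V_u = e^(−0.02)·[0.4944·0.0000 + 0.5056·5.0000] = 2.4778
Node d (S = 76.84): V_d = e^(−0.02)·[0.4944·5.0000 + 0.5056·37.8461] = 21.1784
Node 0 (S = 95): V_0 = e^(−0.02)·[0.4944·2.4778 + 0.5056·21.1784] = 11.6961

$11.70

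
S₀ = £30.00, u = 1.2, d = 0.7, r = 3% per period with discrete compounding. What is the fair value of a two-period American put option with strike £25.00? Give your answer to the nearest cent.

Risk-neutral probability p = (1 + 0.03 − 0.7)/(1.2 − 0.7) = 0.3300/0.5000 = 0.6600
Terminal stock prices: S_uu = 43.2, S_ud = 25.2, S_dd = 14.7
Terminal payoffs (K − S): max(-18.2, 0) = 0, max(-0.2, 0) = 0, max(10.3, 0) = 10.3
Node u (S = 36): continuation = 1/1.03·[0.6600·0.0000 + 0.3400·0.0000] = 0.0000; exercise value = 0.0000 ≤ continuation, so V_u = 0.0000
Node d (S = 21): continuation = 1/1.03·[0.6600·0.0000 + 0.3400·10.3000] = 3.4000; exercise value = 4.0000 > continuation, so V_d = 4.0000 (exercise)
Node 0 (S = 30): continuation = 1/1.03·[0.6600·0.0000 + 0.3400·4.0000] = 1.3204; exercise value = 0.0000 ≤ continuation, so V_0 = 1.3204

£1.32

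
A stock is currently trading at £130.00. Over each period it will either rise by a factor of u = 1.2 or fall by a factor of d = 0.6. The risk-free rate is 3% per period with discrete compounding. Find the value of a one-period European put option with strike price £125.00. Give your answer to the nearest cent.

Risk-neutral probability p = (1 + 0.03 − 0.6)/(1.2 − 0.6) = 0.4300/0.6000 = 0.7167
Terminal stock prices: S_u = 156, S_d = 78
Terminal payoffs (K − S): max(-31, 0) = 0, max(47, 0) = 47
Node 0 (S = 130): V_0 = 1/1.03·[0.7167·0.0000 + 0.2833·47.0000] = 12.9288

£12.93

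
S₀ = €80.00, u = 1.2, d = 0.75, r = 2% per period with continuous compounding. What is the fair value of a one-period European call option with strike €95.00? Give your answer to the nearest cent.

€0.59

Risk-neutral probability p = (e^0.02 − 0.75)/(1.2 − 0.75) = 0.2702/0.4500 = 0.6004
Terminal stock prices: S_u = 96, S_d = 60
Terminal payoffs (S − K): max(1, 0) = 1, max(-35, 0) = 0
Node 0 (S = 80): V_0 = e^(−0.02)·[0.6004·1.0000 + 0.3996·0.0000] = 0.5886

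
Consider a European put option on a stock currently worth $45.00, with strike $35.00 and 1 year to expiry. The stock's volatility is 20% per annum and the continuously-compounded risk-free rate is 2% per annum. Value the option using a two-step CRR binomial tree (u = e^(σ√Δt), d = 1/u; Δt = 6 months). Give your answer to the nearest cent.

CRR parameters: u = e^(σ√Δt) = e^(0.2·√0.5) = 1.1519, d = 1/u = 0.8681
Per-period rate: rΔt = 0.02·0.5 = 0.01, so R = e^0.01 = 1.0101
Risk-neutral probability p = (e^0.01 − 0.8681)/(1.1519 − 0.8681) = 0.1419/0.2838 = 0.5001
Terminal stock prices: S_uu = 59.71, S_ud = 45, S_dd = 33.91
Terminal payoffs (K − S): max(-24.71, 0) = 0, max(-10, 0) = 0, max(1.086, 0) = 1.086
Node u (S = 51.84): V_u = e^(−0.01)·[0.5001·0.0000 + 0.4999·0.0000] = 0.0000
Node d (S = 39.07): V_d = e^(−0.01)·[0.5001·0.0000 + 0.4999·1.0863] = 0.5376
Node 0 (S = 45): V_0 = e^(−0.01)·[0.5001·0.0000 + 0.4999·0.5376] = 0.2661

$0.27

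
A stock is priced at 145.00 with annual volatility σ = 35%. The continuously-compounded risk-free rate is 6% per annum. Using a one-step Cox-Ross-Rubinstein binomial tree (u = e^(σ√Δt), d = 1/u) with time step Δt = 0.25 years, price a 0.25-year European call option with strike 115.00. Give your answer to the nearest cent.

CRR parameters: u = e^(σ√Δt) = e^(0.35·√0.25) = 1.1912, d = 1/u = 0.8395
Per-period rate: rΔt = 0.06·0.25 = 0.015, so R = e^0.015 = 1.0151
Risk-neutral probability p = (e^0.015 − 0.8395)/(1.1912 − 0.8395) = 0.1757/0.3518 = 0.4993
Terminal stock prices: S_u = 172.7, S_d = 121.7
Terminal payoffs (S − K): max(57.73, 0) = 57.73, max(6.721, 0) = 6.721
Node 0 (S = 145): V_0 = e^(−0.015)·[0.4993·57.7307 + 0.5007·6.7213] = 31.7121

31.71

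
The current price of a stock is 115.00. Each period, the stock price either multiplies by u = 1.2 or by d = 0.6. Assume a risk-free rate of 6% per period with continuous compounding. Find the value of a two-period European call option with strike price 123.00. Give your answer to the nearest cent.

22.39

Risk-neutral probability p = (e^0.06 − 0.6)/(1.2 − 0.6) = 0.4618/0.6000 = 0.7697
Terminal stock prices: S_uu = 165.6, S_ud = 82.8, S_dd = 41.4
Terminal payoffs (S − K): max(42.6, 0) = 42.6, max(-40.2, 0) = 0, max(-81.6, 0) = 0
Node u (S = 138): V_u = e^(−0.06)·[0.7697·42.6000 + 0.2303·0.0000] = 30.8808
Node d (S = 69): V_d = e^(−0.06)·[0.7697·0.0000 + 0.2303·0.0000] = 0.0000
Node 0 (S = 115): V_0 = e^(−0.06)·[0.7697·30.8808 + 0.2303·0.0000] = 22.3856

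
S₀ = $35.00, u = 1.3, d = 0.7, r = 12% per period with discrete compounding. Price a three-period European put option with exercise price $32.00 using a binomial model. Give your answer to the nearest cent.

$1.69

Risk-neutral probability p = (1 + 0.12 − 0.7)/(1.3 − 0.7) = 0.4200/0.6000 = 0.7000
Terminal stock prices: S_uuu = 76.89, S_uud = 41.41, S_udd = 22.29, S_ddd = 12
Terminal payoffs (K − S): max(-44.89, 0) = 0, max(-9.405, 0) = 0, max(9.705, 0) = 9.705, max(20, 0) = 20
Node uu (S = 59.15): V_uu = 1/1.12·[0.7000·0.0000 + 0.3000·0.0000] = 0.0000
Node ud (S = 31.85): V_ud = 1/1.12·[0.7000·0.0000 + 0.3000·9.7050] = 2.5996
Node dd (S = 17.15): V_dd = 1/1.12·[0.7000·9.7050 + 0.3000·19.9950] = 11.4214
Node u (S = 45.5): V_u = 1/1.12·[0.7000·0.0000 + 0.3000·2.5996] = 0.6963
Node d (S = 24.5): V_d = 1/1.12·[0.7000·2.5996 + 0.3000·11.4214] = 4.6840
Node 0 (S = 35): V_0 = 1/1.12·[0.7000·0.6963 + 0.3000·4.6840] = 1.6898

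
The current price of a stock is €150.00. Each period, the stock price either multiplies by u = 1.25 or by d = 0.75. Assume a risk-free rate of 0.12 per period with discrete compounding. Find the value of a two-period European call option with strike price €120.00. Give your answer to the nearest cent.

Risk-neutral probability p = (1 + 0.12 − 0.75)/(1.25 − 0.75) = 0.3700/0.5000 = 0.7400
Terminal stock prices: S_uu = 234.4, S_ud = 140.6, S_dd = 84.38
Terminal payoffs (S − K): max(114.4, 0) = 114.4, max(20.62, 0) = 20.62, max(-35.62, 0) = 0
Node u (S = 187.5): V_u = 1/1.12·[0.7400·114.3750 + 0.2600·20.6250] = 80.3571
Node d (S = 112.5): V_d = 1/1.12·[0.7400·20.6250 + 0.2600·0.0000] = 13.6272
Node 0 (S = 150): V_0 = 1/1.12·[0.7400·80.3571 + 0.2600·13.6272] = 56.2566

€56.26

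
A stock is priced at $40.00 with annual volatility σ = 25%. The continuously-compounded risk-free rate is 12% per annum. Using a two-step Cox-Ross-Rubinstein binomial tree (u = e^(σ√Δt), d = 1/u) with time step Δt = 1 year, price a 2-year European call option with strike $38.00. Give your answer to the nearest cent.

$11.15

CRR parameters: u = e^(σ√Δt) = e^(0.25·√1) = 1.2840, d = 1/u = 0.7788
Per-period rate: rΔt = 0.12·1 = 0.12, so R = e^0.12 = 1.1275
Risk-neutral probability p = (e^0.12 − 0.7788)/(1.2840 − 0.7788) = 0.3487/0.5052 = 0.6902
Terminal stock prices: S_uu = 65.95, S_ud = 40, S_dd = 24.26
Terminal payoffs (S − K): max(27.95, 0) = 27.95, max(2, 0) = 2, max(-13.74, 0) = 0
Node u (S = 51.36): V_u = e^(−0.12)·[0.6902·27.9489 + 0.3098·2.0000] = 17.6580
Node d (S = 31.15): V_d = e^(−0.12)·[0.6902·2.0000 + 0.3098·0.0000] = 1.2243
Node 0 (S = 40): V_0 = e^(−0.12)·[0.6902·17.6580 + 0.3098·1.2243] = 11.1455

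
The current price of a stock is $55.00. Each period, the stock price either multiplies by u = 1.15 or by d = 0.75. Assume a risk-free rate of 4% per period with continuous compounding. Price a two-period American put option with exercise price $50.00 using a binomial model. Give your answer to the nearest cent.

Risk-neutral probability p = (e^0.04 − 0.75)/(1.15 − 0.75) = 0.2908/0.4000 = 0.7270
Terminal stock prices: S_uu = 72.74, S_ud = 47.44, S_dd = 30.94
Terminal payoffs (K − S): max(-22.74, 0) = 0, max(2.563, 0) = 2.563, max(19.06, 0) = 19.06
Node u (S = 63.25): continuation = e^(−0.04)·[0.7270·0.0000 + 0.2730·2.5625] = 0.6721; exercise value = 0.0000 ≤ continuation, so V_u = 0.6721
Node d (S = 41.25): continuation = e^(−0.04)·[0.7270·2.5625 + 0.2730·19.0625] = 6.7895; exercise value = 8.7500 > continuation, so V_d = 8.7500 (exercise)
Node 0 (S = 55): continuation = e^(−0.04)·[0.7270·0.6721 + 0.2730·8.7500] = 2.7643; exercise value = 0.0000 ≤ continuation, so V_0 = 2.7643

$2.76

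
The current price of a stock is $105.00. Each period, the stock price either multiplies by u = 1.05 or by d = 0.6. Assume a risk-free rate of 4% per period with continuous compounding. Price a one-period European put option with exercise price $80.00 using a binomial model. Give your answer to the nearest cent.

Risk-neutral probability p = (e^0.04 − 0.6)/(1.05 − 0.6) = 0.4408/0.4500 = 0.9796
Terminal stock prices: S_u = 110.2, S_d = 63
Terminal payoffs (K − S): max(-30.25, 0) = 0, max(17, 0) = 17
Node 0 (S = 105): V_0 = e^(−0.04)·[0.9796·0.0000 + 0.0204·17.0000] = 0.3335

$0.33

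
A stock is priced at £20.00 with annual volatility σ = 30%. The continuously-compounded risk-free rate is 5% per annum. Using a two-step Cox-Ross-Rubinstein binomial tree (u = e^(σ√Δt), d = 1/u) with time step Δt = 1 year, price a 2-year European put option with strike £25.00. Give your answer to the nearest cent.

£5.31

CRR parameters: u = e^(σ√Δt) = e^(0.3·√1) = 1.3499, d = 1/u = 0.7408
Per-period rate: rΔt = 0.05·1 = 0.05, so R = e^0.05 = 1.0513
Risk-neutral probability p = (e^0.05 − 0.7408)/(1.3499 − 0.7408) = 0.3105/0.6090 = 0.5097
Terminal stock prices: S_uu = 36.44, S_ud = 20, S_dd = 10.98
Terminal payoffs (K − S): max(-11.44, 0) = 0, max(5, 0) = 5, max(14.02, 0) = 14.02
Node u (S = 27): V_u = e^(−0.05)·[0.5097·0.0000 + 0.4903·5.0000] = 2.3317
Node d (S = 14.82): V_d = e^(−0.05)·[0.5097·5.0000 + 0.4903·14.0238] = 8.9644
Node 0 (S = 20): V_0 = e^(−0.05)·[0.5097·2.3317 + 0.4903·8.9644] = 5.3111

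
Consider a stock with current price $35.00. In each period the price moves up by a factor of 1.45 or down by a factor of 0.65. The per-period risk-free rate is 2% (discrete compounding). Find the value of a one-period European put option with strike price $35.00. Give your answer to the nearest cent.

Risk-neutral probability p = (1 + 0.02 − 0.65)/(1.45 − 0.65) = 0.3700/0.8000 = 0.4625
Terminal stock prices: S_u = 50.75, S_d = 22.75
Terminal payoffs (K − S): max(-15.75, 0) = 0, max(12.25, 0) = 12.25
Node 0 (S = 35): V_0 = 1/1.02·[0.4625·0.0000 + 0.5375·12.2500] = 6.4553

$6.46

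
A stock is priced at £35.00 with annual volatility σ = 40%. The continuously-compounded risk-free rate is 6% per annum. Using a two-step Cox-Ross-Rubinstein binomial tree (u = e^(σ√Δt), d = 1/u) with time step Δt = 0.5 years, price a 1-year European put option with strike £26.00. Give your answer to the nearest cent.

CRR parameters: u = e^(σ√Δt) = e^(0.4·√0.5) = 1.3269, d = 1/u = 0.7536
Per-period rate: rΔt = 0.06·0.5 = 0.03, so R = e^0.03 = 1.0305
Risk-neutral probability p = (e^0.03 − 0.7536)/(1.3269 − 0.7536) = 0.2768/0.5733 = 0.4829
Terminal stock prices: S_uu = 61.62, S_ud = 35, S_dd = 19.88
Terminal payoffs (K − S): max(-35.62, 0) = 0, max(-9, 0) = 0, max(6.121, 0) = 6.121
Node u (S = 46.44): V_u = e^(−0.03)·[0.4829·0.0000 + 0.5171·0.0000] = 0.0000
Node d (S = 26.38): V_d = e^(−0.03)·[0.4829·0.0000 + 0.5171·6.1210] = 3.0717
Node 0 (S = 35): V_0 = e^(−0.03)·[0.4829·0.0000 + 0.5171·3.0717] = 1.5415

£1.54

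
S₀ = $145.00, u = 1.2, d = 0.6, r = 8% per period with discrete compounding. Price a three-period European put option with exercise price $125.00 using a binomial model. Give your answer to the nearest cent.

Risk-neutral probability p = (1 + 0.08 − 0.6)/(1.2 − 0.6) = 0.4800/0.6000 = 0.8000
Terminal stock prices: S_uuu = 250.6, S_uud = 125.3, S_udd = 62.64, S_ddd = 31.32
Terminal payoffs (K − S): max(-125.6, 0) = 0, max(-0.28, 0) = 0, max(62.36, 0) = 62.36, max(93.68, 0) = 93.68
Node uu (S = 208.8): V_uu = 1/1.08·[0.8000·0.0000 + 0.2000·0.0000] = 0.0000
Node ud (S = 104.4): V_ud = 1/1.08·[0.8000·0.0000 + 0.2000·62.3600] = 11.5481
Node dd (S = 52.2): V_dd = 1/1.08·[0.8000·62.3600 + 0.2000·93.6800] = 63.5407
Node u (S = 174): V_u = 1/1.08·[0.8000·0.0000 + 0.2000·11.5481] = 2.1385
Node d (S = 87): V_d = 1/1.08·[0.8000·11.5481 + 0.2000·63.5407] = 20.3210
Node 0 (S = 145): V_0 = 1/1.08·[0.8000·2.1385 + 0.2000·20.3210] = 5.3473

$5.35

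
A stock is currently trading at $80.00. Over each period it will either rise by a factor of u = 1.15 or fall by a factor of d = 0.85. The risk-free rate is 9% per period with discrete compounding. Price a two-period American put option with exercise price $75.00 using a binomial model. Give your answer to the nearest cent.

$1.28

Risk-neutral probability p = (1 + 0.09 − 0.85)/(1.15 − 0.85) = 0.2400/0.3000 = 0.8000
Terminal stock prices: S_uu = 105.8, S_ud = 78.2, S_dd = 57.8
Terminal payoffs (K − S): max(-30.8, 0) = 0, max(-3.2, 0) = 0, max(17.2, 0) = 17.2
Node u (S = 92): continuation = 1/1.09·[0.8000·0.0000 + 0.2000·0.0000] = 0.0000; exercise value = 0.0000 ≤ continuation, so V_u = 0.0000
Node d (S = 68): continuation = 1/1.09·[0.8000·0.0000 + 0.2000·17.2000] = 3.1560; exercise value = 7.0000 > continuation, so V_d = 7.0000 (exercise)
Node 0 (S = 80): continuation = 1/1.09·[0.8000·0.0000 + 0.2000·7.0000] = 1.2844; exercise value = 0.0000 ≤ continuation, so V_0 = 1.2844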